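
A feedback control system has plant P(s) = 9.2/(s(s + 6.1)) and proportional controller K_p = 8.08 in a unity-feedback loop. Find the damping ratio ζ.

1 + K_p·P(s) = 0 gives s² + 6.1s + 74.34 = 0.
So ω_n² = 74.34 ⇒ ω_n = 8.622 rad/s, and ζ = 6.1/(2ω_n) = 0.354.

ζ = 0.354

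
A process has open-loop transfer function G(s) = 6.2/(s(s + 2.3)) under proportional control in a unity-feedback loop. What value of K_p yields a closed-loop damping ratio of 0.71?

K_p = 0.423

Closed-loop characteristic equation: s² + 2.3s + K_p·6.2 = 0.
So ω_n = √(6.2K_p) and 2ζω_n = 2.3, giving ζ = 2.3/(2√(6.2K_p)).
Setting ζ = 0.71: √(6.2K_p) = 2.3/(2·0.71) = 1.62, so K_p = 2.623/6.2 = 0.423.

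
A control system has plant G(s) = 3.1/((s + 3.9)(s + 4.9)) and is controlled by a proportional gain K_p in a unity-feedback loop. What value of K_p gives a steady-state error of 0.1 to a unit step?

K_p = 55.5

Steady-state error for a unit step on this type-0 loop is 1/(1 + K_p·G(0)).
G(0) = 0.1622. Require 1/(1 + K_p·0.1622) = 0.1, so 1 + 0.1622·K_p = 10.
K_p = (10 − 1)/0.1622 = 55.5.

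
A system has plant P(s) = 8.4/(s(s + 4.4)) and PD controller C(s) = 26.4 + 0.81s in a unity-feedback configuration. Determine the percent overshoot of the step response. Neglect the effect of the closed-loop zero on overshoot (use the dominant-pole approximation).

Forward path: (26.4 + 0.81s)·8.4/(s(s+4.4)). The closed-loop characteristic equation is s² + (4.4 + 8.4·0.81)s + 8.4·26.4 = 0.
That is s² + 11.2s + 221.8 = 0, so ω_n = 14.89 rad/s and ζ = 11.2/(2·14.89) = 0.3762.
%OS = 100·exp(−πζ/√(1−ζ²)) = 27.9%.

27.9%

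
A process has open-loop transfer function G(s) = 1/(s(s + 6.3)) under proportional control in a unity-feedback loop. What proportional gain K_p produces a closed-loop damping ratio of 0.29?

K_p = 118

Closed-loop characteristic equation: s² + 6.3s + K_p·1 = 0.
So ω_n = √(1K_p) and 2ζω_n = 6.3, giving ζ = 6.3/(2√(1K_p)).
Setting ζ = 0.29: √(1K_p) = 6.3/(2·0.29) = 10.86, so K_p = 118/1 = 118.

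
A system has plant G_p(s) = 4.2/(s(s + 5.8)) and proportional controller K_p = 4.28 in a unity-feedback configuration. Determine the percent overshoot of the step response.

The closed-loop denominator s² + 5.8s + 17.98 gives ω_n = √17.98 = 4.24 and ζ = 5.8/(2ω_n) = 0.684.
%OS = 100·exp(−πζ/√(1−ζ²)) = 100·exp(−π·0.684/√0.5322) = 5.26%.

5.26%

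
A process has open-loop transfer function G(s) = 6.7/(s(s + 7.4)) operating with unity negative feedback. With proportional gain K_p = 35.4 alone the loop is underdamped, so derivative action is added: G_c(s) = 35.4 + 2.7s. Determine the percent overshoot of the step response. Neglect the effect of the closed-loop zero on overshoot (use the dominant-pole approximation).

Forward path: (35.4 + 2.7s)·6.7/(s(s+7.4)). The closed-loop characteristic equation is s² + (7.4 + 6.7·2.7)s + 6.7·35.4 = 0.
That is s² + 25.49s + 237.2 = 0, so ω_n = 15.4 rad/s and ζ = 25.49/(2·15.4) = 0.8276.
%OS = 100·exp(−πζ/√(1−ζ²)) = 0.974%.

0.974%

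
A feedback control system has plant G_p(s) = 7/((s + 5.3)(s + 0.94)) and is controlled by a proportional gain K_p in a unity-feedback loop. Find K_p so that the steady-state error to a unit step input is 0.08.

K_p = 8.18

The loop is type 0, so e_ss(step) = 1/(1 + K_pos) with K_pos = K_p·G_p(0).
G_p(0) = 1.405. Require 1/(1 + K_p·1.405) = 0.08, so 1 + 1.405·K_p = 12.5.
K_p = (12.5 − 1)/1.405 = 8.18.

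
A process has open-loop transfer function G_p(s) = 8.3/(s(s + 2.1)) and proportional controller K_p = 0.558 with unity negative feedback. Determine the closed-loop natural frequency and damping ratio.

The closed-loop denominator is s(s+2.1) + 0.558·8.3 = s² + 2.1s + 4.631.
Matching s² + 2ζω_n s + ω_n²: ω_n = √4.631 = 2.152 rad/s and 2ζω_n = 2.1, so ζ = 2.1/(2·2.152) = 0.488.

ω_n = 2.15 rad/s, ζ = 0.488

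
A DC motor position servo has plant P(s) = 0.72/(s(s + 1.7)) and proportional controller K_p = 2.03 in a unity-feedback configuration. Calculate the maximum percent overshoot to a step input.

4.48%

From 1 + K_pP(s) = 0: s² + 1.7s + 1.462 = 0 ⇒ ω_n = 1.209, ζ = 0.7031.
%OS = 100·exp(−πζ/√(1−ζ²)) = 100·exp(−π·0.7031/√0.5057) = 4.48%.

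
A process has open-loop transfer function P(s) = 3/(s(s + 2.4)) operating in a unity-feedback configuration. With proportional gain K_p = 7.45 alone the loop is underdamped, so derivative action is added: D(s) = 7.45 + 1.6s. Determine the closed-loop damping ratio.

ζ = 0.761

Forward path: (7.45 + 1.6s)·3/(s(s+2.4)). The closed-loop characteristic equation is s² + (2.4 + 3·1.6)s + 3·7.45 = 0.
That is s² + 7.2s + 22.35 = 0, so ω_n = 4.728 rad/s and ζ = 7.2/(2·4.728) = 0.7615.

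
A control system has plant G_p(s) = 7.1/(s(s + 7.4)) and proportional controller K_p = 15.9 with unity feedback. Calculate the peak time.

The closed-loop denominator s² + 7.4s + 112.9 gives ω_n = √112.9 = 10.62 and ζ = 7.4/(2ω_n) = 0.3482.
Damped frequency ω_d = ω_n√(1−ζ²) = 9.96 rad/s, so peak time T_p = π/ω_d = 0.315 s.

T_p = 0.315 s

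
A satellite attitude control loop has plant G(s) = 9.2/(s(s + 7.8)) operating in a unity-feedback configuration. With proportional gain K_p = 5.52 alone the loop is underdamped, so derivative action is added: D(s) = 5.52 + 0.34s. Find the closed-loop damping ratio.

ζ = 0.767

Forward path: (5.52 + 0.34s)·9.2/(s(s+7.8)). The closed-loop characteristic equation is s² + (7.8 + 9.2·0.34)s + 9.2·5.52 = 0.
That is s² + 10.93s + 50.78 = 0, so ω_n = 7.126 rad/s and ζ = 10.93/(2·7.126) = 0.7667.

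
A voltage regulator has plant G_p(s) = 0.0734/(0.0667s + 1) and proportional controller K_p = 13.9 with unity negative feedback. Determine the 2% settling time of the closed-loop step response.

T_s ≈ 0.132 s

Closed loop: T(s) = K_p·G_p/(1+K_p·G_p) = 1.02/(0.0667s + 1 + 1.02), with pole at s = −(1 + 1.02)/0.0667 = −30.29.
τ = 1/30.29 = 0.03302 s, so 2% settling time ≈ 4τ = 0.132 s.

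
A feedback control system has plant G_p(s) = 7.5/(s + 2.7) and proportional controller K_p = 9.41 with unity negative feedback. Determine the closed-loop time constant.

τ = 0.0136 s

Closed-loop transfer function: T(s) = K_p·G_p(s)/(1 + K_p·G_p(s)) = 70.58/(s + 2.7 + 70.58) = 70.58/(s + 73.28).
Time constant τ = 1/73.28 = 0.0136 s.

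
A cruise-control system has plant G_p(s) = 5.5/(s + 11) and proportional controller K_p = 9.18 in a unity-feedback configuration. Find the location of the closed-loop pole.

Closed-loop transfer function: T(s) = K_p·G_p(s)/(1 + K_p·G_p(s)) = 50.49/(s + 11 + 50.49) = 50.49/(s + 61.49).
The closed-loop pole is at s = −61.49.

s = -61.49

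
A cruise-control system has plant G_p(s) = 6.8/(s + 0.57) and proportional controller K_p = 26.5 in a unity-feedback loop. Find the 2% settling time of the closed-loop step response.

Closed-loop transfer function: T(s) = K_p·G_p(s)/(1 + K_p·G_p(s)) = 180.2/(s + 0.57 + 180.2) = 180.2/(s + 180.8).
Time constant τ = 1/180.8 = 0.005532 s, so the 2% settling time is about 4τ = 0.0221 s.

T_s ≈ 0.0221 s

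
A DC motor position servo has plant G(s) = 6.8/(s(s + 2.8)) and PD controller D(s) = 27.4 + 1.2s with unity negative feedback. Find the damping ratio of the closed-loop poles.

Forward path: (27.4 + 1.2s)·6.8/(s(s+2.8)). The closed-loop characteristic equation is s² + (2.8 + 6.8·1.2)s + 6.8·27.4 = 0.
That is s² + 10.96s + 186.3 = 0, so ω_n = 13.65 rad/s and ζ = 10.96/(2·13.65) = 0.4015.

ζ = 0.401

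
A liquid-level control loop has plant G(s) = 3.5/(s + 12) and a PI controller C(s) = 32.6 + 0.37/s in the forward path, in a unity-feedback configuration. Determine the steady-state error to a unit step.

The open loop C(s)G(s) has a pole at the origin (type 1), so the static position error constant is infinite and e_ss = 1/(1+∞) = 0.

0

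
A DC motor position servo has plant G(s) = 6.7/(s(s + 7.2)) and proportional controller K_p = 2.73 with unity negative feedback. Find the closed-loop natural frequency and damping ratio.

1 + K_p·G(s) = 0 gives s² + 7.2s + 18.29 = 0.
So ω_n² = 18.29 ⇒ ω_n = 4.277 rad/s, and ζ = 7.2/(2ω_n) = 0.842.

ω_n = 4.28 rad/s, ζ = 0.842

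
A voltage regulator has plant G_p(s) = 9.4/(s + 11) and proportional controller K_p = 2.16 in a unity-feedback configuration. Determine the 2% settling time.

T_s ≈ 0.128 s

Closed-loop transfer function: T(s) = K_p·G_p(s)/(1 + K_p·G_p(s)) = 20.3/(s + 11 + 20.3) = 20.3/(s + 31.3).
Time constant τ = 1/31.3 = 0.03194 s, so the 2% settling time is about 4τ = 0.128 s.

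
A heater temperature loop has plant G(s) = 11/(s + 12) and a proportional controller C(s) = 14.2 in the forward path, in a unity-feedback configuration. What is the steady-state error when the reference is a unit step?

The loop is type 0. Static position error constant K_pos = C(0)·G(0) = 14.2·0.9167 = 13.02.
Steady-state error to a unit step: e_ss = 1/(1+K_pos) = 1/14.02 = 0.0713.

0.0713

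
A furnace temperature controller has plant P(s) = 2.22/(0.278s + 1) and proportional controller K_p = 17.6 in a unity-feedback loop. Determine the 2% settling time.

Closed loop: T(s) = K_p·P/(1+K_p·P) = 39.07/(0.278s + 1 + 39.07), with pole at s = −(1 + 39.07)/0.278 = −144.1.
τ = 1/144.1 = 0.006938 s, so 2% settling time ≈ 4τ = 0.0278 s.

T_s ≈ 0.0278 s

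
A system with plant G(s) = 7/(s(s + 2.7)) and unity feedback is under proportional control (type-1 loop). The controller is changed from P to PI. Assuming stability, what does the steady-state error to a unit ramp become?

The integrator raises the loop to type 2, so K_v → ∞ and e_ss to a ramp is zero.

0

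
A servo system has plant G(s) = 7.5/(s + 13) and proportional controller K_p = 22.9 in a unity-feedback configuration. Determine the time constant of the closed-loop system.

Closed-loop transfer function: T(s) = K_p·G(s)/(1 + K_p·G(s)) = 171.8/(s + 13 + 171.8) = 171.8/(s + 184.8).
Time constant τ = 1/184.8 = 0.00541 s.

τ = 0.00541 s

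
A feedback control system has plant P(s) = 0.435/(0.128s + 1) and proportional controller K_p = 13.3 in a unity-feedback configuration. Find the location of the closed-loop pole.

s = -53.01

Closed loop: T(s) = K_p·P/(1+K_p·P) = 5.785/(0.128s + 1 + 5.785), with pole at s = −(1 + 5.785)/0.128 = −53.01.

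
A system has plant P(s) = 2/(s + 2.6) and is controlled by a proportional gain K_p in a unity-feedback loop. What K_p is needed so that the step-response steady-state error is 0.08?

Steady-state error for a unit step on this type-0 loop is 1/(1 + K_p·P(0)).
P(0) = 0.7692. Require 1/(1 + K_p·0.7692) = 0.08, so 1 + 0.7692·K_p = 12.5.
K_p = (12.5 − 1)/0.7692 = 15.

K_p = 15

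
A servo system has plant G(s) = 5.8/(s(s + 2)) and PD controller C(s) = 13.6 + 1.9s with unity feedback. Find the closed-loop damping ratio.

ζ = 0.733

Forward path: (13.6 + 1.9s)·5.8/(s(s+2)). The closed-loop characteristic equation is s² + (2 + 5.8·1.9)s + 5.8·13.6 = 0.
That is s² + 13.02s + 78.88 = 0, so ω_n = 8.881 rad/s and ζ = 13.02/(2·8.881) = 0.733.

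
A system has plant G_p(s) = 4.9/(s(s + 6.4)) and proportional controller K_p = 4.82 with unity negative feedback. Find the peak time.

From 1 + K_pG_p(s) = 0: s² + 6.4s + 23.62 = 0 ⇒ ω_n = 4.86, ζ = 0.6585.
Damped frequency ω_d = ω_n√(1−ζ²) = 3.658 rad/s, so peak time T_p = π/ω_d = 0.859 s.

T_p = 0.859 s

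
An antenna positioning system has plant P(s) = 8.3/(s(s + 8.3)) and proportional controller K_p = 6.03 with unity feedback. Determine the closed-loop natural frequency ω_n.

The closed-loop denominator is s(s+8.3) + 6.03·8.3 = s² + 8.3s + 50.05.
So ω_n² = 50.05 ⇒ ω_n = 7.075 rad/s, and ζ = 8.3/(2ω_n) = 0.587.

ω_n = 7.07 rad/s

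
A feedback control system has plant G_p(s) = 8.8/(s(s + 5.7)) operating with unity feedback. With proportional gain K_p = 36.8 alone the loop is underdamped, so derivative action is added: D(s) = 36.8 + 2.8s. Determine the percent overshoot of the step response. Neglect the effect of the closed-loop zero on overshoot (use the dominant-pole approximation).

Forward path: (36.8 + 2.8s)·8.8/(s(s+5.7)). The closed-loop characteristic equation is s² + (5.7 + 8.8·2.8)s + 8.8·36.8 = 0.
That is s² + 30.34s + 323.8 = 0, so ω_n = 18 rad/s and ζ = 30.34/(2·18) = 0.843.
%OS = 100·exp(−πζ/√(1−ζ²)) = 0.728%.

0.728%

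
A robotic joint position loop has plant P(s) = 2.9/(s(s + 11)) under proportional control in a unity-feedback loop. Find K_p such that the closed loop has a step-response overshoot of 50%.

From %OS = 100·exp(−πζ/√(1−ζ²)) = 50%, ζ = −ln(0.5)/√(π²+ln²(0.5)) = 0.2155.
Characteristic equation s² + 11s + 2.9K_p = 0 gives ζ = 11/(2√(2.9K_p)).
Setting ζ = 0.2155: √(2.9K_p) = 11/(2·0.2155) = 25.53, so K_p = 651.7/2.9 = 225.

K_p = 225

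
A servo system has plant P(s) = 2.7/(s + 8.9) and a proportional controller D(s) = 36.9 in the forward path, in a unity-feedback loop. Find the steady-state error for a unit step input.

The loop is type 0. Static position error constant K_pos = D(0)·P(0) = 36.9·0.3034 = 11.19.
Steady-state error to a unit step: e_ss = 1/(1+K_pos) = 1/12.19 = 0.082.

0.082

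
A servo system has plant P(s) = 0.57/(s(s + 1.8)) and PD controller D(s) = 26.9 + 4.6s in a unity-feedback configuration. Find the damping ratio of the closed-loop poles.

Forward path: (26.9 + 4.6s)·0.57/(s(s+1.8)). The closed-loop characteristic equation is s² + (1.8 + 0.57·4.6)s + 0.57·26.9 = 0.
That is s² + 4.422s + 15.33 = 0, so ω_n = 3.916 rad/s and ζ = 4.422/(2·3.916) = 0.5646.

ζ = 0.565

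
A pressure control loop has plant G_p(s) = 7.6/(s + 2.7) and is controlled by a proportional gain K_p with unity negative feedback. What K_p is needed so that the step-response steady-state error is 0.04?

Steady-state error for a unit step on this type-0 loop is 1/(1 + K_p·G_p(0)).
G_p(0) = 2.815. Require 1/(1 + K_p·2.815) = 0.04, so 1 + 2.815·K_p = 25.
K_p = (25 − 1)/2.815 = 8.53.

K_p = 8.53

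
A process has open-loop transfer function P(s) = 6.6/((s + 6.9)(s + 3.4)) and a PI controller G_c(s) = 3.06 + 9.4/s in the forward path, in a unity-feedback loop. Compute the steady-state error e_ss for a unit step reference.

The open loop G_c(s)P(s) has a pole at the origin (type 1), so the static position error constant is infinite and e_ss = 1/(1+∞) = 0.

0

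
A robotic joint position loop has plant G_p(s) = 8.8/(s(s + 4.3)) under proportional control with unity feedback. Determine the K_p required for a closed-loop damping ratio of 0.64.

K_p = 1.28

Closed-loop characteristic equation: s² + 4.3s + K_p·8.8 = 0.
So ω_n = √(8.8K_p) and 2ζω_n = 4.3, giving ζ = 4.3/(2√(8.8K_p)).
Setting ζ = 0.64: √(8.8K_p) = 4.3/(2·0.64) = 3.359, so K_p = 11.29/8.8 = 1.28.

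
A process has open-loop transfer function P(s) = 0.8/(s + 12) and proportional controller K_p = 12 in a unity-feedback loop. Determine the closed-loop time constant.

τ = 0.0463 s

Closed-loop transfer function: T(s) = K_p·P(s)/(1 + K_p·P(s)) = 9.6/(s + 12 + 9.6) = 9.6/(s + 21.6).
Time constant τ = 1/21.6 = 0.0463 s.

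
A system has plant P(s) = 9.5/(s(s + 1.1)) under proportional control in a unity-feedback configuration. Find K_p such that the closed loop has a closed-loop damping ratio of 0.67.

K_p = 0.0709

Closed-loop characteristic equation: s² + 1.1s + K_p·9.5 = 0.
So ω_n = √(9.5K_p) and 2ζω_n = 1.1, giving ζ = 1.1/(2√(9.5K_p)).
Setting ζ = 0.67: √(9.5K_p) = 1.1/(2·0.67) = 0.8209, so K_p = 0.6739/9.5 = 0.0709.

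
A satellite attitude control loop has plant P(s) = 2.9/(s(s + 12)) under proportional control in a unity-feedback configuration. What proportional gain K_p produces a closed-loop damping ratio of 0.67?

K_p = 27.7

Closed-loop characteristic equation: s² + 12s + K_p·2.9 = 0.
So ω_n = √(2.9K_p) and 2ζω_n = 12, giving ζ = 12/(2√(2.9K_p)).
Setting ζ = 0.67: √(2.9K_p) = 12/(2·0.67) = 8.955, so K_p = 80.2/2.9 = 27.7.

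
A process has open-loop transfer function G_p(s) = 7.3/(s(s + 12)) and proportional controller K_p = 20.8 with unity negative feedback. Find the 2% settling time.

From 1 + K_pG_p(s) = 0: s² + 12s + 151.8 = 0 ⇒ ω_n = 12.32, ζ = 0.4869.
2% settling time T_s ≈ 4/(ζω_n) = 4/6 = 0.667 s.

T_s ≈ 0.667 s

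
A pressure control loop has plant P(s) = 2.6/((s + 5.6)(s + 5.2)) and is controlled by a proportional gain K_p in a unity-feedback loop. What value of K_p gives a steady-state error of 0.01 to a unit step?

K_p = 1110

The loop is type 0, so e_ss(step) = 1/(1 + K_pos) with K_pos = K_p·P(0).
P(0) = 0.08929. Require 1/(1 + K_p·0.08929) = 0.01, so 1 + 0.08929·K_p = 100.
K_p = (100 − 1)/0.08929 = 1110.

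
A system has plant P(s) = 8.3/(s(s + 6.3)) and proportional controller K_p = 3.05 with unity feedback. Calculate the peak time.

The closed-loop denominator s² + 6.3s + 25.32 gives ω_n = √25.32 = 5.031 and ζ = 6.3/(2ω_n) = 0.6261.
Damped frequency ω_d = ω_n√(1−ζ²) = 3.923 rad/s, so peak time T_p = π/ω_d = 0.801 s.

T_p = 0.801 s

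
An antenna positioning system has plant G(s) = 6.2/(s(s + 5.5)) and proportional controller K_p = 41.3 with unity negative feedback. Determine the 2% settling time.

T_s ≈ 1.45 s

The closed-loop denominator s² + 5.5s + 256.1 gives ω_n = √256.1 = 16 and ζ = 5.5/(2ω_n) = 0.1719.
2% settling time T_s ≈ 4/(ζω_n) = 4/2.75 = 1.45 s.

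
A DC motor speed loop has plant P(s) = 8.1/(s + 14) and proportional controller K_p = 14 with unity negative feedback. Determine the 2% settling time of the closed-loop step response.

T_s ≈ 0.0314 s

Closed-loop transfer function: T(s) = K_p·P(s)/(1 + K_p·P(s)) = 113.4/(s + 14 + 113.4) = 113.4/(s + 127.4).
Time constant τ = 1/127.4 = 0.007849 s, so the 2% settling time is about 4τ = 0.0314 s.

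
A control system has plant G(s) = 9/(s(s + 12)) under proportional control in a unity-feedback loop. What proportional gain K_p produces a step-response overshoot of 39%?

From %OS = 100·exp(−πζ/√(1−ζ²)) = 39%, ζ = −ln(0.39)/√(π²+ln²(0.39)) = 0.2871.
Characteristic equation s² + 12s + 9K_p = 0 gives ζ = 12/(2√(9K_p)).
Setting ζ = 0.2871: √(9K_p) = 12/(2·0.2871) = 20.9, so K_p = 436.7/9 = 48.5.

K_p = 48.5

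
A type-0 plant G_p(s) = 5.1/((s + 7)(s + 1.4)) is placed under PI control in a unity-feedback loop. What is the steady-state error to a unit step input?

0

The PI controller's integrator makes the forward path type 1, so e_ss to a step is zero.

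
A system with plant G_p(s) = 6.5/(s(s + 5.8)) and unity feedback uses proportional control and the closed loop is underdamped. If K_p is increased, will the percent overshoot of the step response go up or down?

increase

ζ = 5.8/(2√(6.5K_p)) decreases as K_p grows; lower damping means more overshoot.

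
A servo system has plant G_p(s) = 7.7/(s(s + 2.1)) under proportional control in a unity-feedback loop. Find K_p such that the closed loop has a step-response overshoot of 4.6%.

K_p = 0.292

From %OS = 100·exp(−πζ/√(1−ζ²)) = 4.6%, ζ = −ln(0.046)/√(π²+ln²(0.046)) = 0.7.
Characteristic equation s² + 2.1s + 7.7K_p = 0 gives ζ = 2.1/(2√(7.7K_p)).
Setting ζ = 0.7: √(7.7K_p) = 2.1/(2·0.7) = 1.5, so K_p = 2.25/7.7 = 0.292.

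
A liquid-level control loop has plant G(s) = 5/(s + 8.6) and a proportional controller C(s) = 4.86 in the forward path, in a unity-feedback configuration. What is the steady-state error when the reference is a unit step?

The loop is type 0. Static position error constant K_pos = C(0)·G(0) = 4.86·0.5814 = 2.826.
Steady-state error to a unit step: e_ss = 1/(1+K_pos) = 1/3.826 = 0.261.

0.261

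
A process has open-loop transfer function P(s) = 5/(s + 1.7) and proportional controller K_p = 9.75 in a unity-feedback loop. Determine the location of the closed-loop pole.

s = -50.45

Closed-loop transfer function: T(s) = K_p·P(s)/(1 + K_p·P(s)) = 48.75/(s + 1.7 + 48.75) = 48.75/(s + 50.45).
The closed-loop pole is at s = −50.45.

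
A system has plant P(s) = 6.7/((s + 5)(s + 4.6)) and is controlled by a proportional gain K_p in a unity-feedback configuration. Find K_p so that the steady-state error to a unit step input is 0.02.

K_p = 168

For a type-0 loop with proportional control, e_ss = 1/(1 + K_p·P(0)).
P(0) = 0.2913. Require 1/(1 + K_p·0.2913) = 0.02, so 1 + 0.2913·K_p = 50.
K_p = (50 − 1)/0.2913 = 168.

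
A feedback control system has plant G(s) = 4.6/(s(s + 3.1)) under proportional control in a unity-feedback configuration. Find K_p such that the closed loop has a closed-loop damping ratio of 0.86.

K_p = 0.706

Closed-loop characteristic equation: s² + 3.1s + K_p·4.6 = 0.
So ω_n = √(4.6K_p) and 2ζω_n = 3.1, giving ζ = 3.1/(2√(4.6K_p)).
Setting ζ = 0.86: √(4.6K_p) = 3.1/(2·0.86) = 1.802, so K_p = 3.248/4.6 = 0.706.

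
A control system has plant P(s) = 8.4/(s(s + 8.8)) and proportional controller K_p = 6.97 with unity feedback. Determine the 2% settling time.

From 1 + K_pP(s) = 0: s² + 8.8s + 58.55 = 0 ⇒ ω_n = 7.652, ζ = 0.575.
2% settling time T_s ≈ 4/(ζω_n) = 4/4.4 = 0.909 s.

T_s ≈ 0.909 s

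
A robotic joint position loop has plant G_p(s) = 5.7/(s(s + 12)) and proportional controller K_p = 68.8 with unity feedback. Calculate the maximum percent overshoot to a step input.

36.8%

The closed-loop denominator s² + 12s + 392.2 gives ω_n = √392.2 = 19.8 and ζ = 12/(2ω_n) = 0.303.
%OS = 100·exp(−πζ/√(1−ζ²)) = 100·exp(−π·0.303/√0.9082) = 36.8%.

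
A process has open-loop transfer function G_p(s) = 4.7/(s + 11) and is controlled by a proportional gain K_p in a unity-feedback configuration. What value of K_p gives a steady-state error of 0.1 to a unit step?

For a type-0 loop with proportional control, e_ss = 1/(1 + K_p·G_p(0)).
G_p(0) = 0.4273. Require 1/(1 + K_p·0.4273) = 0.1, so 1 + 0.4273·K_p = 10.
K_p = (10 − 1)/0.4273 = 21.1.

K_p = 21.1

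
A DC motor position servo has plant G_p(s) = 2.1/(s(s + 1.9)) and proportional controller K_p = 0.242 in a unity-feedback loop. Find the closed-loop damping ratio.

ζ = 1.33

1 + K_p·G_p(s) = 0 gives s² + 1.9s + 0.5082 = 0.
Matching s² + 2ζω_n s + ω_n²: ω_n = √0.5082 = 0.7129 rad/s and 2ζω_n = 1.9, so ζ = 1.9/(2·0.7129) = 1.33.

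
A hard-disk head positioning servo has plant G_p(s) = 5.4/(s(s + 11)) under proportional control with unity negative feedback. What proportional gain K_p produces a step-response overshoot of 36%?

K_p = 58.6

From %OS = 100·exp(−πζ/√(1−ζ²)) = 36%, ζ = −ln(0.36)/√(π²+ln²(0.36)) = 0.3093.
Characteristic equation s² + 11s + 5.4K_p = 0 gives ζ = 11/(2√(5.4K_p)).
Setting ζ = 0.3093: √(5.4K_p) = 11/(2·0.3093) = 17.78, so K_p = 316.3/5.4 = 58.6.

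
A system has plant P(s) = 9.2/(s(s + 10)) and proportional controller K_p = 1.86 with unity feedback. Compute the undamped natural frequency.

ω_n = 4.14 rad/s

The closed-loop denominator is s(s+10) + 1.86·9.2 = s² + 10s + 17.11.
So ω_n² = 17.11 ⇒ ω_n = 4.137 rad/s, and ζ = 10/(2ω_n) = 1.21.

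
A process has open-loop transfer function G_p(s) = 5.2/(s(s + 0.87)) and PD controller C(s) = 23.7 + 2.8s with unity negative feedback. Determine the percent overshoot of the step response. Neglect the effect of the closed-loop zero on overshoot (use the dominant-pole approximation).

Forward path: (23.7 + 2.8s)·5.2/(s(s+0.87)). The closed-loop characteristic equation is s² + (0.87 + 5.2·2.8)s + 5.2·23.7 = 0.
That is s² + 15.43s + 123.2 = 0, so ω_n = 11.1 rad/s and ζ = 15.43/(2·11.1) = 0.695.
%OS = 100·exp(−πζ/√(1−ζ²)) = 4.8%.

4.8%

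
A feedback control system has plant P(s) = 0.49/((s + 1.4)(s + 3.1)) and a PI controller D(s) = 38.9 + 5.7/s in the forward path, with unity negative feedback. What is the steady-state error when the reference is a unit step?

0

The open loop D(s)P(s) has a pole at the origin (type 1), so the static position error constant is infinite and e_ss = 1/(1+∞) = 0.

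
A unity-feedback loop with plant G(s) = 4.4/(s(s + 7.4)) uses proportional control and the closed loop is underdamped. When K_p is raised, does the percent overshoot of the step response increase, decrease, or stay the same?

increase

ζ = 7.4/(2√(4.4K_p)) decreases as K_p grows; lower damping means more overshoot.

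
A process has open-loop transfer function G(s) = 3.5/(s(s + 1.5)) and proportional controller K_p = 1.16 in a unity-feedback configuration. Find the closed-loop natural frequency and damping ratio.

ω_n = 2.01 rad/s, ζ = 0.372

1 + K_p·G(s) = 0 gives s² + 1.5s + 4.06 = 0.
Matching s² + 2ζω_n s + ω_n²: ω_n = √4.06 = 2.015 rad/s and 2ζω_n = 1.5, so ζ = 1.5/(2·2.015) = 0.372.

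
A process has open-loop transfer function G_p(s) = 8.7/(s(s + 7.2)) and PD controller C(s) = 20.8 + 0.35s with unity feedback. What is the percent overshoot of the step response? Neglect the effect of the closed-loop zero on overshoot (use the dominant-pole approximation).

27.4%

Forward path: (20.8 + 0.35s)·8.7/(s(s+7.2)). The closed-loop characteristic equation is s² + (7.2 + 8.7·0.35)s + 8.7·20.8 = 0.
That is s² + 10.24s + 181 = 0, so ω_n = 13.45 rad/s and ζ = 10.24/(2·13.45) = 0.3808.
%OS = 100·exp(−πζ/√(1−ζ²)) = 27.4%.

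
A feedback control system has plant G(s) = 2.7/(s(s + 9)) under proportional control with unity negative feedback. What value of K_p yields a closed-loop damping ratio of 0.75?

K_p = 13.3

Closed-loop characteristic equation: s² + 9s + K_p·2.7 = 0.
So ω_n = √(2.7K_p) and 2ζω_n = 9, giving ζ = 9/(2√(2.7K_p)).
Setting ζ = 0.75: √(2.7K_p) = 9/(2·0.75) = 6, so K_p = 36/2.7 = 13.3.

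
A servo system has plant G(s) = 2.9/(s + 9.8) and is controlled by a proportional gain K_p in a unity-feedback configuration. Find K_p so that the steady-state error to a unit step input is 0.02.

K_p = 166

Steady-state error for a unit step on this type-0 loop is 1/(1 + K_p·G(0)).
G(0) = 0.2959. Require 1/(1 + K_p·0.2959) = 0.02, so 1 + 0.2959·K_p = 50.
K_p = (50 − 1)/0.2959 = 166.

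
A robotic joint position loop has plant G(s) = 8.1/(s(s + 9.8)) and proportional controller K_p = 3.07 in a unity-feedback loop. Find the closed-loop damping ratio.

With unity feedback the closed-loop characteristic equation is s² + 9.8s + 3.07·8.1 = s² + 9.8s + 24.87 = 0.
Matching s² + 2ζω_n s + ω_n²: ω_n = √24.87 = 4.987 rad/s and 2ζω_n = 9.8, so ζ = 9.8/(2·4.987) = 0.983.

ζ = 0.983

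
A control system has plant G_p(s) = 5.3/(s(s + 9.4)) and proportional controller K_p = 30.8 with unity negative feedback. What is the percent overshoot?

28.9%

From 1 + K_pG_p(s) = 0: s² + 9.4s + 163.2 = 0 ⇒ ω_n = 12.78, ζ = 0.3679.
%OS = 100·exp(−πζ/√(1−ζ²)) = 100·exp(−π·0.3679/√0.8647) = 28.9%.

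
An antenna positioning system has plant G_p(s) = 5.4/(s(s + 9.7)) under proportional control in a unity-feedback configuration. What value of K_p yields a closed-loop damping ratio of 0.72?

Closed-loop characteristic equation: s² + 9.7s + K_p·5.4 = 0.
So ω_n = √(5.4K_p) and 2ζω_n = 9.7, giving ζ = 9.7/(2√(5.4K_p)).
Setting ζ = 0.72: √(5.4K_p) = 9.7/(2·0.72) = 6.736, so K_p = 45.38/5.4 = 8.4.

K_p = 8.4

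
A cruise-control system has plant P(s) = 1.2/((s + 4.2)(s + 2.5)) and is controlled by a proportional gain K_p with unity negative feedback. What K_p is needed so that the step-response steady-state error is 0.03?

The loop is type 0, so e_ss(step) = 1/(1 + K_pos) with K_pos = K_p·P(0).
P(0) = 0.1143. Require 1/(1 + K_p·0.1143) = 0.03, so 1 + 0.1143·K_p = 33.33.
K_p = (33.33 − 1)/0.1143 = 283.

K_p = 283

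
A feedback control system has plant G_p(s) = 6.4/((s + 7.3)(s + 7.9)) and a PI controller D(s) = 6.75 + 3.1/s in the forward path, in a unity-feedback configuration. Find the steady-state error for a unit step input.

The open loop D(s)G_p(s) has a pole at the origin (type 1), so the static position error constant is infinite and e_ss = 1/(1+∞) = 0.

0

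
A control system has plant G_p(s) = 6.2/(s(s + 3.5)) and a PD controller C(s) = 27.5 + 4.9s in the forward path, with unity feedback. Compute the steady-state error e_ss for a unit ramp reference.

The loop has one pole at the origin (type 1). Velocity error constant K_v = lim_{s→0} s·C(s)G_p(s) = 27.5·6.2/3.5 = 48.71.
Steady-state error to a unit ramp: e_ss = 1/K_v = 0.0205.

0.0205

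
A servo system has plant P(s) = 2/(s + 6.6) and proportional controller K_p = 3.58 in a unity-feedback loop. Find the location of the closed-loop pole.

Closed-loop transfer function: T(s) = K_p·P(s)/(1 + K_p·P(s)) = 7.16/(s + 6.6 + 7.16) = 7.16/(s + 13.76).
The closed-loop pole is at s = −13.76.

s = -13.76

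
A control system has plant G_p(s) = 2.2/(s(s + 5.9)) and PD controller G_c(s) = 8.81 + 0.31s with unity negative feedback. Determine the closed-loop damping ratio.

ζ = 0.748

Forward path: (8.81 + 0.31s)·2.2/(s(s+5.9)). The closed-loop characteristic equation is s² + (5.9 + 2.2·0.31)s + 2.2·8.81 = 0.
That is s² + 6.582s + 19.38 = 0, so ω_n = 4.402 rad/s and ζ = 6.582/(2·4.402) = 0.7475.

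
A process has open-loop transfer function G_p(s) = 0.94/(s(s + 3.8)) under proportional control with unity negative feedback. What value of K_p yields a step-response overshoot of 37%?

K_p = 42.2

From %OS = 100·exp(−πζ/√(1−ζ²)) = 37%, ζ = −ln(0.37)/√(π²+ln²(0.37)) = 0.3017.
Characteristic equation s² + 3.8s + 0.94K_p = 0 gives ζ = 3.8/(2√(0.94K_p)).
Setting ζ = 0.3017: √(0.94K_p) = 3.8/(2·0.3017) = 6.297, so K_p = 39.65/0.94 = 42.2.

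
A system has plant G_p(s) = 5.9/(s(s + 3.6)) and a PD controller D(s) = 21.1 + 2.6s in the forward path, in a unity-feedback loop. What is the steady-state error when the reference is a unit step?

The open loop D(s)G_p(s) has a pole at the origin (type 1), so the static position error constant is infinite and e_ss = 1/(1+∞) = 0.

0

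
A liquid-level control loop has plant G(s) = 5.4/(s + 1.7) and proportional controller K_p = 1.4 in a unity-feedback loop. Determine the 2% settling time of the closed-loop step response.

T_s ≈ 0.432 s

Closed-loop transfer function: T(s) = K_p·G(s)/(1 + K_p·G(s)) = 7.56/(s + 1.7 + 7.56) = 7.56/(s + 9.26).
Time constant τ = 1/9.26 = 0.108 s, so the 2% settling time is about 4τ = 0.432 s.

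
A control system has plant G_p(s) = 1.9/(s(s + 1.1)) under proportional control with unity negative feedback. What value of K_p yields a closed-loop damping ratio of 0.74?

Closed-loop characteristic equation: s² + 1.1s + K_p·1.9 = 0.
So ω_n = √(1.9K_p) and 2ζω_n = 1.1, giving ζ = 1.1/(2√(1.9K_p)).
Setting ζ = 0.74: √(1.9K_p) = 1.1/(2·0.74) = 0.7432, so K_p = 0.5524/1.9 = 0.291.

K_p = 0.291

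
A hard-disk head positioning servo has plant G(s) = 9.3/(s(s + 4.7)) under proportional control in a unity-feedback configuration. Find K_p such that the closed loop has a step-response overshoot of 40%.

K_p = 7.57

From %OS = 100·exp(−πζ/√(1−ζ²)) = 40%, ζ = −ln(0.4)/√(π²+ln²(0.4)) = 0.28.
Characteristic equation s² + 4.7s + 9.3K_p = 0 gives ζ = 4.7/(2√(9.3K_p)).
Setting ζ = 0.28: √(9.3K_p) = 4.7/(2·0.28) = 8.393, so K_p = 70.44/9.3 = 7.57.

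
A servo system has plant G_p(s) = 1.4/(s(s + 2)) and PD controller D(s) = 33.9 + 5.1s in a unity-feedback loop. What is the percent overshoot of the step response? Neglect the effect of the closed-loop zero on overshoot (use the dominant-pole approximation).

6.17%

Forward path: (33.9 + 5.1s)·1.4/(s(s+2)). The closed-loop characteristic equation is s² + (2 + 1.4·5.1)s + 1.4·33.9 = 0.
That is s² + 9.14s + 47.46 = 0, so ω_n = 6.889 rad/s and ζ = 9.14/(2·6.889) = 0.6634.
%OS = 100·exp(−πζ/√(1−ζ²)) = 6.17%.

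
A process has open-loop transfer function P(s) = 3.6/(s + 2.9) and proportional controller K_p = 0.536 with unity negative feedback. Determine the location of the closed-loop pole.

s = -4.83

Closed-loop transfer function: T(s) = K_p·P(s)/(1 + K_p·P(s)) = 1.93/(s + 2.9 + 1.93) = 1.93/(s + 4.83).
The closed-loop pole is at s = −4.83.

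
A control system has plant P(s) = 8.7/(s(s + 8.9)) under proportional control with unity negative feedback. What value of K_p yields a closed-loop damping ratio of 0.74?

Closed-loop characteristic equation: s² + 8.9s + K_p·8.7 = 0.
So ω_n = √(8.7K_p) and 2ζω_n = 8.9, giving ζ = 8.9/(2√(8.7K_p)).
Setting ζ = 0.74: √(8.7K_p) = 8.9/(2·0.74) = 6.014, so K_p = 36.16/8.7 = 4.16.

K_p = 4.16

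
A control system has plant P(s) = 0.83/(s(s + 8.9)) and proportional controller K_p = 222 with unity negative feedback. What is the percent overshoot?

From 1 + K_pP(s) = 0: s² + 8.9s + 184.3 = 0 ⇒ ω_n = 13.57, ζ = 0.3278.
%OS = 100·exp(−πζ/√(1−ζ²)) = 100·exp(−π·0.3278/√0.8925) = 33.6%.

33.6%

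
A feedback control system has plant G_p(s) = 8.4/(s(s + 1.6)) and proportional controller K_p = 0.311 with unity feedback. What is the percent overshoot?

16.7%

From 1 + K_pG_p(s) = 0: s² + 1.6s + 2.612 = 0 ⇒ ω_n = 1.616, ζ = 0.495.
%OS = 100·exp(−πζ/√(1−ζ²)) = 100·exp(−π·0.495/√0.755) = 16.7%.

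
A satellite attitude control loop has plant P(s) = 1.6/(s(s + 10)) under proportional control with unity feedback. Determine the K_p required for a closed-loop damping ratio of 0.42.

K_p = 88.6

Closed-loop characteristic equation: s² + 10s + K_p·1.6 = 0.
So ω_n = √(1.6K_p) and 2ζω_n = 10, giving ζ = 10/(2√(1.6K_p)).
Setting ζ = 0.42: √(1.6K_p) = 10/(2·0.42) = 11.9, so K_p = 141.7/1.6 = 88.6.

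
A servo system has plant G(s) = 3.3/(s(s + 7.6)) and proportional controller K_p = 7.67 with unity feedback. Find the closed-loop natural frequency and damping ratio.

ω_n = 5.03 rad/s, ζ = 0.755

The closed-loop denominator is s(s+7.6) + 7.67·3.3 = s² + 7.6s + 25.31.
Matching s² + 2ζω_n s + ω_n²: ω_n = √25.31 = 5.031 rad/s and 2ζω_n = 7.6, so ζ = 7.6/(2·5.031) = 0.755.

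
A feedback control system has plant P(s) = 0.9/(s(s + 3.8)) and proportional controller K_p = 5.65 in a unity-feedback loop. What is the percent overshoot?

The closed-loop denominator s² + 3.8s + 5.085 gives ω_n = √5.085 = 2.255 and ζ = 3.8/(2ω_n) = 0.8426.
%OS = 100·exp(−πζ/√(1−ζ²)) = 100·exp(−π·0.8426/√0.2901) = 0.734%.

0.734%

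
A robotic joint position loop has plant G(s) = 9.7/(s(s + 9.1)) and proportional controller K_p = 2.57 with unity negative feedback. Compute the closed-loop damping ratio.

ζ = 0.911

The closed-loop denominator is s(s+9.1) + 2.57·9.7 = s² + 9.1s + 24.93.
So ω_n² = 24.93 ⇒ ω_n = 4.993 rad/s, and ζ = 9.1/(2ω_n) = 0.911.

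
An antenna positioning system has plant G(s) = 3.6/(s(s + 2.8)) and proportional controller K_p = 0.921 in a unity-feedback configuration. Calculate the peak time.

From 1 + K_pG(s) = 0: s² + 2.8s + 3.316 = 0 ⇒ ω_n = 1.821, ζ = 0.7689.
Damped frequency ω_d = ω_n√(1−ζ²) = 1.164 rad/s, so peak time T_p = π/ω_d = 2.7 s.

T_p = 2.7 s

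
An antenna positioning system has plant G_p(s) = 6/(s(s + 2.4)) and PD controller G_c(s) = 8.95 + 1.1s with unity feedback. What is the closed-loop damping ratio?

Forward path: (8.95 + 1.1s)·6/(s(s+2.4)). The closed-loop characteristic equation is s² + (2.4 + 6·1.1)s + 6·8.95 = 0.
That is s² + 9s + 53.7 = 0, so ω_n = 7.328 rad/s and ζ = 9/(2·7.328) = 0.6141.

ζ = 0.614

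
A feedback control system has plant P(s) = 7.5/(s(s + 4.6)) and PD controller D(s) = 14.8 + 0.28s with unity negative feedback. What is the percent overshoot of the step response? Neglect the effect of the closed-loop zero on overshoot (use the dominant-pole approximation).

34.9%

Forward path: (14.8 + 0.28s)·7.5/(s(s+4.6)). The closed-loop characteristic equation is s² + (4.6 + 7.5·0.28)s + 7.5·14.8 = 0.
That is s² + 6.7s + 111 = 0, so ω_n = 10.54 rad/s and ζ = 6.7/(2·10.54) = 0.318.
%OS = 100·exp(−πζ/√(1−ζ²)) = 34.9%.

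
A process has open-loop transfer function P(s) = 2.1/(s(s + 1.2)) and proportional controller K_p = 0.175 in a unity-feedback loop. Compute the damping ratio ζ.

ζ = 0.99

1 + K_p·P(s) = 0 gives s² + 1.2s + 0.3675 = 0.
Matching s² + 2ζω_n s + ω_n²: ω_n = √0.3675 = 0.6062 rad/s and 2ζω_n = 1.2, so ζ = 1.2/(2·0.6062) = 0.99.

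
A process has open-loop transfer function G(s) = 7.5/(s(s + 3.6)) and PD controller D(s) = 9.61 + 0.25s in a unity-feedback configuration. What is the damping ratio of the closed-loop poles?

Forward path: (9.61 + 0.25s)·7.5/(s(s+3.6)). The closed-loop characteristic equation is s² + (3.6 + 7.5·0.25)s + 7.5·9.61 = 0.
That is s² + 5.475s + 72.07 = 0, so ω_n = 8.49 rad/s and ζ = 5.475/(2·8.49) = 0.3224.

ζ = 0.322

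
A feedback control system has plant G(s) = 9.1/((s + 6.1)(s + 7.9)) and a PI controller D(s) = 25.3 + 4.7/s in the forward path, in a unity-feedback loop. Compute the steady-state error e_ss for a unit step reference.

0

The open loop D(s)G(s) has a pole at the origin (type 1), so the static position error constant is infinite and e_ss = 1/(1+∞) = 0.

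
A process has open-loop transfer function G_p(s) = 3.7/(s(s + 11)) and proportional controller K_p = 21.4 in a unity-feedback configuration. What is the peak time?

Closed-loop characteristic equation: s² + 11s + 79.18 = 0, so ω_n = 8.898 rad/s and ζ = 11/(2·8.898) = 0.6181.
Damped frequency ω_d = ω_n√(1−ζ²) = 6.995 rad/s, so peak time T_p = π/ω_d = 0.449 s.

T_p = 0.449 s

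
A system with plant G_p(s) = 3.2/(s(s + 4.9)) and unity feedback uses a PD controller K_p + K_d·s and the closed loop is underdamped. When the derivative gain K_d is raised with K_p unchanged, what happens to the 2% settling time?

Characteristic equation s² + (4.9 + 3.2K_d)s + 3.2K_p = 0: raising K_d increases ζω_n = (4.9+3.2K_d)/2 while the loop stays underdamped, so T_s ≈ 4/(ζω_n) decreases.

decrease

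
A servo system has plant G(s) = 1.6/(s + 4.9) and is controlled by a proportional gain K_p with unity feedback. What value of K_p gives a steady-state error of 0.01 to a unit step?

For a type-0 loop with proportional control, e_ss = 1/(1 + K_p·G(0)).
G(0) = 0.3265. Require 1/(1 + K_p·0.3265) = 0.01, so 1 + 0.3265·K_p = 100.
K_p = (100 − 1)/0.3265 = 303.

K_p = 303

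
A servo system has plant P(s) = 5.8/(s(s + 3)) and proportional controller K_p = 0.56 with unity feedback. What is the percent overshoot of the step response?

0.894%

From 1 + K_pP(s) = 0: s² + 3s + 3.248 = 0 ⇒ ω_n = 1.802, ζ = 0.8323.
%OS = 100·exp(−πζ/√(1−ζ²)) = 100·exp(−π·0.8323/√0.3073) = 0.894%.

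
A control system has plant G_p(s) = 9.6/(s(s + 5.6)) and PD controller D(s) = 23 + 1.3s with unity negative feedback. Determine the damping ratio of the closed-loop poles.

Forward path: (23 + 1.3s)·9.6/(s(s+5.6)). The closed-loop characteristic equation is s² + (5.6 + 9.6·1.3)s + 9.6·23 = 0.
That is s² + 18.08s + 220.8 = 0, so ω_n = 14.86 rad/s and ζ = 18.08/(2·14.86) = 0.6084.

ζ = 0.608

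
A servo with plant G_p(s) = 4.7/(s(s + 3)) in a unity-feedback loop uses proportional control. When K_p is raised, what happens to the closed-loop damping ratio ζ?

ζ = 3/(2√(4.7K_p)); increasing K_p raises the denominator, so ζ falls.

decrease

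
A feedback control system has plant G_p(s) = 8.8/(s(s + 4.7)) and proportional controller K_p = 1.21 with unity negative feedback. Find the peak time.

T_p = 1.39 s

From 1 + K_pG_p(s) = 0: s² + 4.7s + 10.65 = 0 ⇒ ω_n = 3.263, ζ = 0.7202.
Damped frequency ω_d = ω_n√(1−ζ²) = 2.264 rad/s, so peak time T_p = π/ω_d = 1.39 s.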